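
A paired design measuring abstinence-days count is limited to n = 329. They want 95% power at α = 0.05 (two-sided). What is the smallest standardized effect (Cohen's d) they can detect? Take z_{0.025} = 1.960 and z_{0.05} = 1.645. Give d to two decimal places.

d_min ≈ 0.20

For a single sample (or paired design) of n = 329: d_min = (z_{α/2} + z_β)/√n.
z-sum = 1.960 + 1.645 = 3.605.
d_min = 3.605 / √329 = 3.605 / 18.138 = 0.199.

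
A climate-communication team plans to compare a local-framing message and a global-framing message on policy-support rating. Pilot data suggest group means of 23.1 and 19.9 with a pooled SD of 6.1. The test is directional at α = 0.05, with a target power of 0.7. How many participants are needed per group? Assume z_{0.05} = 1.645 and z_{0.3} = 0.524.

Cohen's d = |M₁ − M₂| / SD_pooled = |23.1 − 19.9| / 6.1 = 3.2 / 6.1 = 0.525.
For two independent groups with equal n: n = 2·((z_{α} + z_β) / d)².
z_{α} + z_β = 1.645 + 0.524 = 2.169.
n = 2 × (2.169 / 0.525)² = 2 × 4.131² = 2 × 17.07 = 34.1.
Round up to the next whole participant.

n = 35 per group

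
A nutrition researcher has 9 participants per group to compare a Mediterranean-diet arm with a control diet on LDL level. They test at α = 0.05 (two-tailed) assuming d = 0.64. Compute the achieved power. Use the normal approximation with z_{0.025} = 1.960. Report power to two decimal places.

power ≈ 0.27

For two equal groups, power = Φ(d·√(n/2) − z_{α/2}).
d·√(n/2) = 0.64 × √(9/2) = 0.64 × 2.121 = 1.358.
z_β = 1.358 − 1.960 = -0.602.
Power = Φ(-0.602) = 0.273.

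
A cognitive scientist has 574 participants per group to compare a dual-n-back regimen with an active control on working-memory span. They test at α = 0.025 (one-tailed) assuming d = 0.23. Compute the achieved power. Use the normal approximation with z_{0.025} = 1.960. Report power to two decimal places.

power ≈ 0.97

For two equal groups, power = Φ(d·√(n/2) − z_{α}).
d·√(n/2) = 0.23 × √(574/2) = 0.23 × 16.941 = 3.896.
z_β = 3.896 − 1.960 = 1.936.
Power = Φ(1.936) = 0.974.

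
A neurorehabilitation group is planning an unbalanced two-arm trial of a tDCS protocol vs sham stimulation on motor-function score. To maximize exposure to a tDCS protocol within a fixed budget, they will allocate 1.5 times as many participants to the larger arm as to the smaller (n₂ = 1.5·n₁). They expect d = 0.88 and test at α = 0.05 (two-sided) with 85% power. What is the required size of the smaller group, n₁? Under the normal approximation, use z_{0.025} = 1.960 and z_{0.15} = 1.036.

With allocation ratio k = n₂/n₁ = 1.5, Var(x̄₁−x̄₂) = σ²(1/n₁ + 1/(k·n₁)) = σ²·(k+1)/(k·n₁).
So n₁ = (1 + 1/k)·((z_{α/2} + z_β)/d)² = 1.667 × (2.996/0.88)².
n₁ = 1.667 × 11.59 = 19.3.
Round up: n₁ = 20, giving n₂ = 1.5 × 20 = 30.

n₁ = 20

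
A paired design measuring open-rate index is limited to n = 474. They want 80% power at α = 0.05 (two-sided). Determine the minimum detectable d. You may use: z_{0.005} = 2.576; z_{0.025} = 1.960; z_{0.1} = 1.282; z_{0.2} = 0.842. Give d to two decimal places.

For a single sample (or paired design) of n = 474: d_min = (z_{α/2} + z_β)/√n.
z-sum = 1.960 + 0.842 = 2.802.
d_min = 2.802 / √474 = 2.802 / 21.772 = 0.129.

d_min ≈ 0.13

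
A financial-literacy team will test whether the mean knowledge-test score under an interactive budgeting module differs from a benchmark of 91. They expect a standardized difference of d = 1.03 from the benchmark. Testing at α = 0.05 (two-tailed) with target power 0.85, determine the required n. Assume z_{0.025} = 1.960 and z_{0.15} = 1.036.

n = 9

For a one-sample test: n = ((z_{α/2} + z_β) / d)².
z_{α/2} + z_β = 1.960 + 1.036 = 2.996.
n = (2.996 / 1.03)² = 2.909² = 8.46.
Round up.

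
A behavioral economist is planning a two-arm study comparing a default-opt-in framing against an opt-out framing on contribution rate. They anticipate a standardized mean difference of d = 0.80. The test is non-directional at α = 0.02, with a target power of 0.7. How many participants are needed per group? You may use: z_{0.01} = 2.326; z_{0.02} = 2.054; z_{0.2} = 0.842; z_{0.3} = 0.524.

For two independent groups with equal n: n = 2·((z_{α/2} + z_β) / d)².
z_{α/2} + z_β = 2.326 + 0.524 = 2.850.
n = 2 × (2.850 / 0.80)² = 2 × 3.562² = 2 × 12.69 = 25.4.
Round up to the next whole participant.

n = 26 per group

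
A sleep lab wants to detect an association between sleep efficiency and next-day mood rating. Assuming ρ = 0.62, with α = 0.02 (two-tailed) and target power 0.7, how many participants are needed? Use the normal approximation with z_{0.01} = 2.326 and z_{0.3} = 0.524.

Fisher's z: C = ½·ln((1+r)/(1−r)) = ½·ln(4.2632) = 0.7250.
n = ((z_{α/2} + z_β)/C)² + 3.
(2.326 + 0.524) / 0.7250 = 2.850 / 0.7250 = 3.931.
n = 3.931² + 3 = 15.45 + 3 = 18.5.
Round up.

n = 19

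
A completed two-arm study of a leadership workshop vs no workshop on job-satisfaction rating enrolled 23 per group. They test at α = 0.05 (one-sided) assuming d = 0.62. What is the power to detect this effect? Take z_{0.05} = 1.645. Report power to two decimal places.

power ≈ 0.68

For two equal groups, power = Φ(d·√(n/2) − z_{α}).
d·√(n/2) = 0.62 × √(23/2) = 0.62 × 3.391 = 2.103.
z_β = 2.103 − 1.645 = 0.458.
Power = Φ(0.458) = 0.676.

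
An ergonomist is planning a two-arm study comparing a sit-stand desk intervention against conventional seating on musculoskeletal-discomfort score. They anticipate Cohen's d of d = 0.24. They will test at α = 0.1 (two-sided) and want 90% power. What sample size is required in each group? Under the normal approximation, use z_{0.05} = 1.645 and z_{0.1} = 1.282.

For two independent groups with equal n: n = 2·((z_{α/2} + z_β) / d)².
z_{α/2} + z_β = 1.645 + 1.282 = 2.927.
n = 2 × (2.927 / 0.24)² = 2 × 12.196² = 2 × 148.74 = 297.5.
Round up to the next whole participant.

n = 298 per group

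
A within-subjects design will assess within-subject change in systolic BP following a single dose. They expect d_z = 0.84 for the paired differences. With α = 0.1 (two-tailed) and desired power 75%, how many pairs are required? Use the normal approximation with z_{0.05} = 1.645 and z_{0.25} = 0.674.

n = 8 pairs

For a paired (one-sample on differences) test: n = ((z_{α/2} + z_β) / d)².
z_{α/2} + z_β = 1.645 + 0.674 = 2.319.
n = (2.319 / 0.84)² = 2.761² = 7.62.
Round up.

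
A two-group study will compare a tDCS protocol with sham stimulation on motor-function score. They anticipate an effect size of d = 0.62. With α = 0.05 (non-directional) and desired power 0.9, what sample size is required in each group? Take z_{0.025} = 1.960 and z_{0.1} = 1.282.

n = 55 per group

For two independent groups with equal n: n = 2·((z_{α/2} + z_β) / d)².
z_{α/2} + z_β = 1.960 + 1.282 = 3.242.
n = 2 × (3.242 / 0.62)² = 2 × 5.229² = 2 × 27.34 = 54.7.
Round up to the next whole participant.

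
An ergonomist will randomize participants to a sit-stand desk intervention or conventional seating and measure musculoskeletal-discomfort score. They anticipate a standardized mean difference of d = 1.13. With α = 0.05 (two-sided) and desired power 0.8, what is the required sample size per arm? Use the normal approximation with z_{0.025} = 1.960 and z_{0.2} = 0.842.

For two independent groups with equal n: n = 2·((z_{α/2} + z_β) / d)².
z_{α/2} + z_β = 1.960 + 0.842 = 2.802.
n = 2 × (2.802 / 1.13)² = 2 × 2.480² = 2 × 6.15 = 12.3.
Round up to the next whole participant.

n = 13 per group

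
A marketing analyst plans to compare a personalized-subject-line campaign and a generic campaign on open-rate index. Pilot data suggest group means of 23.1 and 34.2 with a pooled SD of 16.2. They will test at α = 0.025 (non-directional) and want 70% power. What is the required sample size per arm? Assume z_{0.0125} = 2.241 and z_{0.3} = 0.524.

n = 33 per group

Cohen's d = |M₁ − M₂| / SD_pooled = |23.1 − 34.2| / 16.2 = 11.1 / 16.2 = 0.685.
For two independent groups with equal n: n = 2·((z_{α/2} + z_β) / d)².
z_{α/2} + z_β = 2.241 + 0.524 = 2.765.
n = 2 × (2.765 / 0.685)² = 2 × 4.036² = 2 × 16.29 = 32.6.
Round up to the next whole participant.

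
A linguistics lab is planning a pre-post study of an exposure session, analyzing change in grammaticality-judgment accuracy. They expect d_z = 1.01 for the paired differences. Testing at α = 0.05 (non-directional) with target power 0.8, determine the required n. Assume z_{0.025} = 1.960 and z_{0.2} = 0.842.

n = 8 pairs

For a paired (one-sample on differences) test: n = ((z_{α/2} + z_β) / d)².
z_{α/2} + z_β = 1.960 + 0.842 = 2.802.
n = (2.802 / 1.01)² = 2.774² = 7.70.
Round up.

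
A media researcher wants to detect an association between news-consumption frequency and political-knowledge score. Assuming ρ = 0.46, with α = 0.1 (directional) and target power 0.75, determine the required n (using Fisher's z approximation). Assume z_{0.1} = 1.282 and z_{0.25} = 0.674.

Fisher's z: C = ½·ln((1+r)/(1−r)) = ½·ln(2.7037) = 0.4973.
n = ((z_{α} + z_β)/C)² + 3.
(1.282 + 0.674) / 0.4973 = 1.956 / 0.4973 = 3.933.
n = 3.933² + 3 = 15.47 + 3 = 18.5.
Round up.

n = 19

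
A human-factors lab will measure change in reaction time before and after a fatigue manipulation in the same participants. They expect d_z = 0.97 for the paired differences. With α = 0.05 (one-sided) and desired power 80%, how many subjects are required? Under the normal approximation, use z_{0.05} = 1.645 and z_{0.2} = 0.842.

For a paired (one-sample on differences) test: n = ((z_{α} + z_β) / d)².
z_{α} + z_β = 1.645 + 0.842 = 2.487.
n = (2.487 / 0.97)² = 2.564² = 6.57.
Round up.

n = 7 pairs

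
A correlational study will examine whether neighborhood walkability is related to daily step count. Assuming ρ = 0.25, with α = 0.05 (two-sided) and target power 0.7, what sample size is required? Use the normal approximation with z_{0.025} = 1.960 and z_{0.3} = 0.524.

n = 98

Fisher's z: C = ½·ln((1+r)/(1−r)) = ½·ln(1.6667) = 0.2554.
n = ((z_{α/2} + z_β)/C)² + 3.
(1.960 + 0.524) / 0.2554 = 2.484 / 0.2554 = 9.726.
n = 9.726² + 3 = 94.59 + 3 = 97.6.
Round up.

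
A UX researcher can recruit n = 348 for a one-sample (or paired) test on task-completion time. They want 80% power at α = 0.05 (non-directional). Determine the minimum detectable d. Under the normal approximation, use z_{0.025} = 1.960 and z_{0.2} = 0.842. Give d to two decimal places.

For a single sample (or paired design) of n = 348: d_min = (z_{α/2} + z_β)/√n.
z-sum = 1.960 + 0.842 = 2.802.
d_min = 2.802 / √348 = 2.802 / 18.655 = 0.150.

d_min ≈ 0.15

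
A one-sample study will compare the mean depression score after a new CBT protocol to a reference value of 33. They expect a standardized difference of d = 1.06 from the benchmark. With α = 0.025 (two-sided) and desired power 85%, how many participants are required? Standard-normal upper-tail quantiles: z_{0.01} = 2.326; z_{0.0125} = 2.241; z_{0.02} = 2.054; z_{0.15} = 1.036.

For a one-sample test: n = ((z_{α/2} + z_β) / d)².
z_{α/2} + z_β = 2.241 + 1.036 = 3.277.
n = (3.277 / 1.06)² = 3.092² = 9.56.
Round up.

n = 10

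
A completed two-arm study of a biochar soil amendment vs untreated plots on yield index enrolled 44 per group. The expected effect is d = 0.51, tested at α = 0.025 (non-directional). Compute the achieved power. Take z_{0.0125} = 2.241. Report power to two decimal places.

For two equal groups, power = Φ(d·√(n/2) − z_{α/2}).
d·√(n/2) = 0.51 × √(44/2) = 0.51 × 4.690 = 2.392.
z_β = 2.392 − 2.241 = 0.151.
Power = Φ(0.151) = 0.560.

power ≈ 0.56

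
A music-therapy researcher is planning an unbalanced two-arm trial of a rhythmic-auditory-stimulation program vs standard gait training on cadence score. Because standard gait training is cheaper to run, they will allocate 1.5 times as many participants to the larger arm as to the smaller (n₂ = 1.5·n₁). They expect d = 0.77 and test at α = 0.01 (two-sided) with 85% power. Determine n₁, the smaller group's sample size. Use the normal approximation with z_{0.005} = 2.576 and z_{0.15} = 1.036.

With allocation ratio k = n₂/n₁ = 1.5, Var(x̄₁−x̄₂) = σ²(1/n₁ + 1/(k·n₁)) = σ²·(k+1)/(k·n₁).
So n₁ = (1 + 1/k)·((z_{α/2} + z_β)/d)² = 1.667 × (3.612/0.77)².
n₁ = 1.667 × 22.00 = 36.7.
Round up: n₁ = 37, giving n₂ = ⌈1.5 × 37⌉ = ⌈55.5⌉ = 56.

n₁ = 37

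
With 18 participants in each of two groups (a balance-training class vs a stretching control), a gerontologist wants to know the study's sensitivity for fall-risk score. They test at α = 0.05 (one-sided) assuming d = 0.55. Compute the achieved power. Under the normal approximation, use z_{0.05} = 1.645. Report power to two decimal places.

For two equal groups, power = Φ(d·√(n/2) − z_{α}).
d·√(n/2) = 0.55 × √(18/2) = 0.55 × 3.000 = 1.650.
z_β = 1.650 − 1.645 = 0.005.
Power = Φ(0.005) = 0.502.

power ≈ 0.50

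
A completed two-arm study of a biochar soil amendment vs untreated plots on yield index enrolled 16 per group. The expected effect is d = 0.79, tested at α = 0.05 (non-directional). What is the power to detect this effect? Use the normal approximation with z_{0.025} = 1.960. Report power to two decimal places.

power ≈ 0.61

For two equal groups, power = Φ(d·√(n/2) − z_{α/2}).
d·√(n/2) = 0.79 × √(16/2) = 0.79 × 2.828 = 2.234.
z_β = 2.234 − 1.960 = 0.274.
Power = Φ(0.274) = 0.608.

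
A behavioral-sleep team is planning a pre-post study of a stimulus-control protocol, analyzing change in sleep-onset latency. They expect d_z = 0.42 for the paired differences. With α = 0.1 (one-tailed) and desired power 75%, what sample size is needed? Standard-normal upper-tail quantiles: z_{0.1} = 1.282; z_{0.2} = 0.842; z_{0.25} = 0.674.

n = 22 pairs

For a paired (one-sample on differences) test: n = ((z_{α} + z_β) / d)².
z_{α} + z_β = 1.282 + 0.674 = 1.956.
n = (1.956 / 0.42)² = 4.657² = 21.69.
Round up.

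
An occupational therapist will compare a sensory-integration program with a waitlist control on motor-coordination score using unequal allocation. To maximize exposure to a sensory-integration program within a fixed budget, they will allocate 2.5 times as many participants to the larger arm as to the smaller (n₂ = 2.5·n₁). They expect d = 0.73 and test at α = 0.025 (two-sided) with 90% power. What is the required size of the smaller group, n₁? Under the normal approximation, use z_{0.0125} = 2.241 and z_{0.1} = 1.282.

n₁ = 33

With allocation ratio k = n₂/n₁ = 2.5, Var(x̄₁−x̄₂) = σ²(1/n₁ + 1/(k·n₁)) = σ²·(k+1)/(k·n₁).
So n₁ = (1 + 1/k)·((z_{α/2} + z_β)/d)² = 1.400 × (3.523/0.73)².
n₁ = 1.400 × 23.29 = 32.6.
Round up: n₁ = 33, giving n₂ = ⌈2.5 × 33⌉ = ⌈82.5⌉ = 83.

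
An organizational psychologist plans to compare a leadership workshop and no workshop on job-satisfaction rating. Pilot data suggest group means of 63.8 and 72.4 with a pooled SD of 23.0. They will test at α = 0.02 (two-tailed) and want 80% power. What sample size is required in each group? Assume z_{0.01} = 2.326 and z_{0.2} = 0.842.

Cohen's d = |M₁ − M₂| / SD_pooled = |63.8 − 72.4| / 23.0 = 8.6 / 23.0 = 0.374.
For two independent groups with equal n: n = 2·((z_{α/2} + z_β) / d)².
z_{α/2} + z_β = 2.326 + 0.842 = 3.168.
n = 2 × (3.168 / 0.374)² = 2 × 8.471² = 2 × 71.75 = 143.5.
Round up to the next whole participant.

n = 144 per group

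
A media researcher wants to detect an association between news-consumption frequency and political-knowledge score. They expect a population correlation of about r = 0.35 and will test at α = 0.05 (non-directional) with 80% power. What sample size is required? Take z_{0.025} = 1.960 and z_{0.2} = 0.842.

Fisher's z: C = ½·ln((1+r)/(1−r)) = ½·ln(2.0769) = 0.3654.
n = ((z_{α/2} + z_β)/C)² + 3.
(1.960 + 0.842) / 0.3654 = 2.802 / 0.3654 = 7.668.
n = 7.668² + 3 = 58.80 + 3 = 61.8.
Round up.

n = 62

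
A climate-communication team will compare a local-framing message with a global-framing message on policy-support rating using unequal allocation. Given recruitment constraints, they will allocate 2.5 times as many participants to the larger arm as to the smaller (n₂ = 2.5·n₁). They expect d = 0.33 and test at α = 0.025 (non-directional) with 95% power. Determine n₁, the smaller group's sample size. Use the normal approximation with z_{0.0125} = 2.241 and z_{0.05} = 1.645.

n₁ = 195

With allocation ratio k = n₂/n₁ = 2.5, Var(x̄₁−x̄₂) = σ²(1/n₁ + 1/(k·n₁)) = σ²·(k+1)/(k·n₁).
So n₁ = (1 + 1/k)·((z_{α/2} + z_β)/d)² = 1.400 × (3.886/0.33)².
n₁ = 1.400 × 138.67 = 194.1.
Round up: n₁ = 195, giving n₂ = ⌈2.5 × 195⌉ = ⌈487.5⌉ = 488.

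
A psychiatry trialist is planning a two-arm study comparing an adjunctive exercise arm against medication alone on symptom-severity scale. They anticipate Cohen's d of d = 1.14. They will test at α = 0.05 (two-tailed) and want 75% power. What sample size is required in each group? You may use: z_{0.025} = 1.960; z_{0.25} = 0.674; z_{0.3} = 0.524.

n = 11 per group

For two independent groups with equal n: n = 2·((z_{α/2} + z_β) / d)².
z_{α/2} + z_β = 1.960 + 0.674 = 2.634.
n = 2 × (2.634 / 1.14)² = 2 × 2.311² = 2 × 5.34 = 10.7.
Round up to the next whole participant.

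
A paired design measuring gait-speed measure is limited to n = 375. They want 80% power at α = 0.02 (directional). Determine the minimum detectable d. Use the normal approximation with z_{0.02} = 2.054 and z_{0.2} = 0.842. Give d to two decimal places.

For a single sample (or paired design) of n = 375: d_min = (z_{α} + z_β)/√n.
z-sum = 2.054 + 0.842 = 2.896.
d_min = 2.896 / √375 = 2.896 / 19.365 = 0.150.

d_min ≈ 0.15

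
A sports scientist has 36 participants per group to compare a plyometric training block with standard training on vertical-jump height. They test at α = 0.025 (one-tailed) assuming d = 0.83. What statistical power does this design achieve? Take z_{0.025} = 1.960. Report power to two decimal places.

power ≈ 0.94

For two equal groups, power = Φ(d·√(n/2) − z_{α}).
d·√(n/2) = 0.83 × √(36/2) = 0.83 × 4.243 = 3.521.
z_β = 3.521 − 1.960 = 1.561.
Power = Φ(1.561) = 0.941.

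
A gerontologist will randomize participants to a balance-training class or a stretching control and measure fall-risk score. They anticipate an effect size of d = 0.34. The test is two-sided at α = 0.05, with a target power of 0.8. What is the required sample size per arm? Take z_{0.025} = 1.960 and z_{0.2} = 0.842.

For two independent groups with equal n: n = 2·((z_{α/2} + z_β) / d)².
z_{α/2} + z_β = 1.960 + 0.842 = 2.802.
n = 2 × (2.802 / 0.34)² = 2 × 8.241² = 2 × 67.92 = 135.8.
Round up to the next whole participant.

n = 136 per group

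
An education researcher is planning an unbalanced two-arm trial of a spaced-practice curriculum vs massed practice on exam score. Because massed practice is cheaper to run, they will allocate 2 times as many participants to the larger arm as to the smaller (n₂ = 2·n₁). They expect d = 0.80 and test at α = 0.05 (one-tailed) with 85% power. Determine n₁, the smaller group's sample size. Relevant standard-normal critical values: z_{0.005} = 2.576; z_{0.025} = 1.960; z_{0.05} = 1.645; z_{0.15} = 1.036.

n₁ = 17

With allocation ratio k = n₂/n₁ = 2, Var(x̄₁−x̄₂) = σ²(1/n₁ + 1/(k·n₁)) = σ²·(k+1)/(k·n₁).
So n₁ = (1 + 1/k)·((z_{α} + z_β)/d)² = 1.500 × (2.681/0.80)².
n₁ = 1.500 × 11.23 = 16.8.
Round up: n₁ = 17, giving n₂ = 2 × 17 = 34.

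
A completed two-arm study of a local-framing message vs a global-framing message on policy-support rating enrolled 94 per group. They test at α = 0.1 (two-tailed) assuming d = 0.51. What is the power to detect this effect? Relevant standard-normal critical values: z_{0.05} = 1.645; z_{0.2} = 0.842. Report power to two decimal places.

power ≈ 0.97

For two equal groups, power = Φ(d·√(n/2) − z_{α/2}).
d·√(n/2) = 0.51 × √(94/2) = 0.51 × 6.856 = 3.496.
z_β = 3.496 − 1.645 = 1.851.
Power = Φ(1.851) = 0.968.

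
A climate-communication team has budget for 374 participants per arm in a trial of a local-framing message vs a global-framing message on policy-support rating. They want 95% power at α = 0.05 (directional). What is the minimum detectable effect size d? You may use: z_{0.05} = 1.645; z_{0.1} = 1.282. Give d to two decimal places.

For two independent groups of n = 374 each: d_min = (z_{α} + z_β)·√(2/n).
z-sum = 1.645 + 1.645 = 3.290.
d_min = 3.290 × √(2/374) = 3.290 × 0.0731 = 0.241.

d_min ≈ 0.24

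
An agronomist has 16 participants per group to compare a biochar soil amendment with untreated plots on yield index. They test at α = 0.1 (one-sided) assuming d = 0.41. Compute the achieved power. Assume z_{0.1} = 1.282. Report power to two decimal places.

power ≈ 0.45

For two equal groups, power = Φ(d·√(n/2) − z_{α}).
d·√(n/2) = 0.41 × √(16/2) = 0.41 × 2.828 = 1.160.
z_β = 1.160 − 1.282 = -0.122.
Power = Φ(-0.122) = 0.451.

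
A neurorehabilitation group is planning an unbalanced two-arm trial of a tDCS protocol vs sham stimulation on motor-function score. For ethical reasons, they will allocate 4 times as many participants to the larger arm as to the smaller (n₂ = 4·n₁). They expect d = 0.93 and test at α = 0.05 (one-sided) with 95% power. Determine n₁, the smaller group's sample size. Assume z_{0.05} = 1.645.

n₁ = 16

With allocation ratio k = n₂/n₁ = 4, Var(x̄₁−x̄₂) = σ²(1/n₁ + 1/(k·n₁)) = σ²·(k+1)/(k·n₁).
So n₁ = (1 + 1/k)·((z_{α} + z_β)/d)² = 1.250 × (3.290/0.93)².
n₁ = 1.250 × 12.51 = 15.6.
Round up: n₁ = 16, giving n₂ = 4 × 16 = 64.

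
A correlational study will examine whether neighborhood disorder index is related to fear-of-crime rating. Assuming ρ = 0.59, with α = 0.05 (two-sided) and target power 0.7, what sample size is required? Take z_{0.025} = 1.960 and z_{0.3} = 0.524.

n = 17

Fisher's z: C = ½·ln((1+r)/(1−r)) = ½·ln(3.8780) = 0.6777.
n = ((z_{α/2} + z_β)/C)² + 3.
(1.960 + 0.524) / 0.6777 = 2.484 / 0.6777 = 3.665.
n = 3.665² + 3 = 13.43 + 3 = 16.4.
Round up.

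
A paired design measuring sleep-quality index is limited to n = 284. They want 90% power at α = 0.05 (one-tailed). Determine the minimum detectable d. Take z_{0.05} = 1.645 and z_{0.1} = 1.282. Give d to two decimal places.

For a single sample (or paired design) of n = 284: d_min = (z_{α} + z_β)/√n.
z-sum = 1.645 + 1.282 = 2.927.
d_min = 2.927 / √284 = 2.927 / 16.852 = 0.174.

d_min ≈ 0.17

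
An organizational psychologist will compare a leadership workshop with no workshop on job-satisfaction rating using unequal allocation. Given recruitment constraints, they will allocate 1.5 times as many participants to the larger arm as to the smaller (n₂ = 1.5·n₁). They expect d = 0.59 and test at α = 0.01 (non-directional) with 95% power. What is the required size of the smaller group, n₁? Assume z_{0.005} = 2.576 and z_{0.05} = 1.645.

With allocation ratio k = n₂/n₁ = 1.5, Var(x̄₁−x̄₂) = σ²(1/n₁ + 1/(k·n₁)) = σ²·(k+1)/(k·n₁).
So n₁ = (1 + 1/k)·((z_{α/2} + z_β)/d)² = 1.667 × (4.221/0.59)².
n₁ = 1.667 × 51.18 = 85.3.
Round up: n₁ = 86, giving n₂ = 1.5 × 86 = 129.

n₁ = 86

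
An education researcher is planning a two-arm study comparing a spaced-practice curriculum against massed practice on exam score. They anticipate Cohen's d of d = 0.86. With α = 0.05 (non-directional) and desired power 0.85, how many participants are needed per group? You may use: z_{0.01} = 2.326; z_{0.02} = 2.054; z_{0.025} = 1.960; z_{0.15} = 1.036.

n = 25 per group

For two independent groups with equal n: n = 2·((z_{α/2} + z_β) / d)².
z_{α/2} + z_β = 1.960 + 1.036 = 2.996.
n = 2 × (2.996 / 0.86)² = 2 × 3.484² = 2 × 12.14 = 24.3.
Round up to the next whole participant.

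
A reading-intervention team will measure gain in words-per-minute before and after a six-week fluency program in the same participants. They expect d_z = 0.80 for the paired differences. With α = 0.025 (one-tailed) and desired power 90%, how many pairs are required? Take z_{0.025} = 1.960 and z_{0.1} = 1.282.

n = 17 pairs

For a paired (one-sample on differences) test: n = ((z_{α} + z_β) / d)².
z_{α} + z_β = 1.960 + 1.282 = 3.242.
n = (3.242 / 0.80)² = 4.052² = 16.42.
Round up.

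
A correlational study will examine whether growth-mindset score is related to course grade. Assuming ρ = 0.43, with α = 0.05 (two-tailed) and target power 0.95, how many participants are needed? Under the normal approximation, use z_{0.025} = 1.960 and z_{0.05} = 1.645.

n = 65

Fisher's z: C = ½·ln((1+r)/(1−r)) = ½·ln(2.5088) = 0.4599.
n = ((z_{α/2} + z_β)/C)² + 3.
(1.960 + 1.645) / 0.4599 = 3.605 / 0.4599 = 7.839.
n = 7.839² + 3 = 61.44 + 3 = 64.4.
Round up.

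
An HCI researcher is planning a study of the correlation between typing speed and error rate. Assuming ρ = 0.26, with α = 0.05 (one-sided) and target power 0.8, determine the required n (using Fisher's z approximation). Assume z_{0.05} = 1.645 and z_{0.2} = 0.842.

Fisher's z: C = ½·ln((1+r)/(1−r)) = ½·ln(1.7027) = 0.2661.
n = ((z_{α} + z_β)/C)² + 3.
(1.645 + 0.842) / 0.2661 = 2.487 / 0.2661 = 9.346.
n = 9.346² + 3 = 87.35 + 3 = 90.3.
Round up.

n = 91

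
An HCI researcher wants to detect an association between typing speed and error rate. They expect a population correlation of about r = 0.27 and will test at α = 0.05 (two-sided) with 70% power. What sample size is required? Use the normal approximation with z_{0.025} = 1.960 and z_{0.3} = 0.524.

Fisher's z: C = ½·ln((1+r)/(1−r)) = ½·ln(1.7397) = 0.2769.
n = ((z_{α/2} + z_β)/C)² + 3.
(1.960 + 0.524) / 0.2769 = 2.484 / 0.2769 = 8.971.
n = 8.971² + 3 = 80.47 + 3 = 83.5.
Round up.

n = 84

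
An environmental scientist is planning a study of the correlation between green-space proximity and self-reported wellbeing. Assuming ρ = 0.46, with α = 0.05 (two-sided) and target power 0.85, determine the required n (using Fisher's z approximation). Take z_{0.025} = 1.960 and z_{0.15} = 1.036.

Fisher's z: C = ½·ln((1+r)/(1−r)) = ½·ln(2.7037) = 0.4973.
n = ((z_{α/2} + z_β)/C)² + 3.
(1.960 + 1.036) / 0.4973 = 2.996 / 0.4973 = 6.025.
n = 6.025² + 3 = 36.29 + 3 = 39.3.
Round up.

n = 40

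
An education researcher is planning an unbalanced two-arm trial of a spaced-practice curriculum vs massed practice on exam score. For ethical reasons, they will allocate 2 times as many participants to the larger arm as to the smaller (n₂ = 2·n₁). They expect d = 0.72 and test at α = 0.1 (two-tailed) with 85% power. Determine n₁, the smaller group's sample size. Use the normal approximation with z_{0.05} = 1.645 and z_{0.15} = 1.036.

n₁ = 21

With allocation ratio k = n₂/n₁ = 2, Var(x̄₁−x̄₂) = σ²(1/n₁ + 1/(k·n₁)) = σ²·(k+1)/(k·n₁).
So n₁ = (1 + 1/k)·((z_{α/2} + z_β)/d)² = 1.500 × (2.681/0.72)².
n₁ = 1.500 × 13.87 = 20.8.
Round up: n₁ = 21, giving n₂ = 2 × 21 = 42.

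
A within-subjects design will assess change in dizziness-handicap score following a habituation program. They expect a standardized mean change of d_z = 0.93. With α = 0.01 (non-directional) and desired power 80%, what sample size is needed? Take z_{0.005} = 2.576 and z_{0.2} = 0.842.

For a paired (one-sample on differences) test: n = ((z_{α/2} + z_β) / d)².
z_{α/2} + z_β = 2.576 + 0.842 = 3.418.
n = (3.418 / 0.93)² = 3.675² = 13.51.
Round up.

n = 14 pairs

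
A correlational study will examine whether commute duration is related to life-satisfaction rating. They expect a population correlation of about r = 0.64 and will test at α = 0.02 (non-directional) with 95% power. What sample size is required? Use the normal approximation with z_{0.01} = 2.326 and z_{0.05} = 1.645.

Fisher's z: C = ½·ln((1+r)/(1−r)) = ½·ln(4.5556) = 0.7582.
n = ((z_{α/2} + z_β)/C)² + 3.
(2.326 + 1.645) / 0.7582 = 3.971 / 0.7582 = 5.237.
n = 5.237² + 3 = 27.43 + 3 = 30.4.
Round up.

n = 31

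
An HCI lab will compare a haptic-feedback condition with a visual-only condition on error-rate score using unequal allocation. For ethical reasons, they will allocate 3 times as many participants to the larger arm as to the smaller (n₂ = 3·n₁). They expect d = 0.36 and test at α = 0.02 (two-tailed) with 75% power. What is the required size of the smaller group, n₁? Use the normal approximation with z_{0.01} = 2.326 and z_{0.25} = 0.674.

With allocation ratio k = n₂/n₁ = 3, Var(x̄₁−x̄₂) = σ²(1/n₁ + 1/(k·n₁)) = σ²·(k+1)/(k·n₁).
So n₁ = (1 + 1/k)·((z_{α/2} + z_β)/d)² = 1.333 × (3.000/0.36)².
n₁ = 1.333 × 69.44 = 92.6.
Round up: n₁ = 93, giving n₂ = 3 × 93 = 279.

n₁ = 93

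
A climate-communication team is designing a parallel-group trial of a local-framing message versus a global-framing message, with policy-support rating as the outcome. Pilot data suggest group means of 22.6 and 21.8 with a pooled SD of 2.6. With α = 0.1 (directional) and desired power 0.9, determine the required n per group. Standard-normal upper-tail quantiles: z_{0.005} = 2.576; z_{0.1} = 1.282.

Cohen's d = |M₁ − M₂| / SD_pooled = |22.6 − 21.8| / 2.6 = 0.8 / 2.6 = 0.308.
For two independent groups with equal n: n = 2·((z_{α} + z_β) / d)².
z_{α} + z_β = 1.282 + 1.282 = 2.564.
n = 2 × (2.564 / 0.308)² = 2 × 8.325² = 2 × 69.30 = 138.6.
Round up to the next whole participant.

n = 139 per group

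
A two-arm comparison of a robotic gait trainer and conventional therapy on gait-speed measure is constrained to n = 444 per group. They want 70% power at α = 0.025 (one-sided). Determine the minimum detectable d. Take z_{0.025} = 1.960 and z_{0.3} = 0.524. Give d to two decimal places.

d_min ≈ 0.17

For two independent groups of n = 444 each: d_min = (z_{α} + z_β)·√(2/n).
z-sum = 1.960 + 0.524 = 2.484.
d_min = 2.484 × √(2/444) = 2.484 × 0.0671 = 0.167.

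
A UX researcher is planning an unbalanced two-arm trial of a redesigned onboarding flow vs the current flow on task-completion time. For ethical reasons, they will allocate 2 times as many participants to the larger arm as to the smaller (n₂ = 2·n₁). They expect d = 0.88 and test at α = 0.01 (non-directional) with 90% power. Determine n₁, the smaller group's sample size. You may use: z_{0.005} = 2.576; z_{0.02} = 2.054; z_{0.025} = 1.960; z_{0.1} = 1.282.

With allocation ratio k = n₂/n₁ = 2, Var(x̄₁−x̄₂) = σ²(1/n₁ + 1/(k·n₁)) = σ²·(k+1)/(k·n₁).
So n₁ = (1 + 1/k)·((z_{α/2} + z_β)/d)² = 1.500 × (3.858/0.88)².
n₁ = 1.500 × 19.22 = 28.8.
Round up: n₁ = 29, giving n₂ = 2 × 29 = 58.

n₁ = 29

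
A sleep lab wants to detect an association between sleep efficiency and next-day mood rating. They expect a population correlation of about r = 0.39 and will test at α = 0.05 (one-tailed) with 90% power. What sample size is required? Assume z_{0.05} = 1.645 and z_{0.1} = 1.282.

Fisher's z: C = ½·ln((1+r)/(1−r)) = ½·ln(2.2787) = 0.4118.
n = ((z_{α} + z_β)/C)² + 3.
(1.645 + 1.282) / 0.4118 = 2.927 / 0.4118 = 7.108.
n = 7.108² + 3 = 50.52 + 3 = 53.5.
Round up.

n = 54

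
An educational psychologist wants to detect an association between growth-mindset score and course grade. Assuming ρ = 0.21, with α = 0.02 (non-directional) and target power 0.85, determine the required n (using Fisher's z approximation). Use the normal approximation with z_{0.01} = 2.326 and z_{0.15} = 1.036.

Fisher's z: C = ½·ln((1+r)/(1−r)) = ½·ln(1.5316) = 0.2132.
n = ((z_{α/2} + z_β)/C)² + 3.
(2.326 + 1.036) / 0.2132 = 3.362 / 0.2132 = 15.769.
n = 15.769² + 3 = 248.67 + 3 = 251.7.
Round up.

n = 252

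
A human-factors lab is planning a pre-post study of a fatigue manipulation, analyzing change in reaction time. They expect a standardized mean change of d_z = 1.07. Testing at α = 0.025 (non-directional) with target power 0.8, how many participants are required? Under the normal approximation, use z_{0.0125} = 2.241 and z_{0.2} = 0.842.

n = 9 pairs

For a paired (one-sample on differences) test: n = ((z_{α/2} + z_β) / d)².
z_{α/2} + z_β = 2.241 + 0.842 = 3.083.
n = (3.083 / 1.07)² = 2.881² = 8.30.
Round up.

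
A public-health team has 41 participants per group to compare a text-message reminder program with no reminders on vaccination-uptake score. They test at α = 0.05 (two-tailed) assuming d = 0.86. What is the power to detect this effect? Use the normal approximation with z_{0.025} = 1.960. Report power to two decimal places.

For two equal groups, power = Φ(d·√(n/2) − z_{α/2}).
d·√(n/2) = 0.86 × √(41/2) = 0.86 × 4.528 = 3.894.
z_β = 3.894 − 1.960 = 1.934.
Power = Φ(1.934) = 0.973.

power ≈ 0.97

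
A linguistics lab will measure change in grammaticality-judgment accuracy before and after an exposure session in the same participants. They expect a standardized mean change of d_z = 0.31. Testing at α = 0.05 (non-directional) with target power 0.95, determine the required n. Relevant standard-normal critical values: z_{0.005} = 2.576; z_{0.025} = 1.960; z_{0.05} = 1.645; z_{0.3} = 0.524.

n = 136 pairs

For a paired (one-sample on differences) test: n = ((z_{α/2} + z_β) / d)².
z_{α/2} + z_β = 1.960 + 1.645 = 3.605.
n = (3.605 / 0.31)² = 11.629² = 135.23.
Round up.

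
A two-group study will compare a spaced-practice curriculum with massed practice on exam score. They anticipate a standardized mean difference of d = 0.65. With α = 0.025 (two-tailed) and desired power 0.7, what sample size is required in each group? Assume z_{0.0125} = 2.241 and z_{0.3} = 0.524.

n = 37 per group

For two independent groups with equal n: n = 2·((z_{α/2} + z_β) / d)².
z_{α/2} + z_β = 2.241 + 0.524 = 2.765.
n = 2 × (2.765 / 0.65)² = 2 × 4.254² = 2 × 18.10 = 36.2.
Round up to the next whole participant.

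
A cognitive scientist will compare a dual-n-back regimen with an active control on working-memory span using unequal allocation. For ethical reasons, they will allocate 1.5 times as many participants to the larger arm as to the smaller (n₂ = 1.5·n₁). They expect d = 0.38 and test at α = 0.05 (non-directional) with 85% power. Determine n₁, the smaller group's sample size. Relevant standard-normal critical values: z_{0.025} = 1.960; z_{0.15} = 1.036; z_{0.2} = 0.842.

n₁ = 104

With allocation ratio k = n₂/n₁ = 1.5, Var(x̄₁−x̄₂) = σ²(1/n₁ + 1/(k·n₁)) = σ²·(k+1)/(k·n₁).
So n₁ = (1 + 1/k)·((z_{α/2} + z_β)/d)² = 1.667 × (2.996/0.38)².
n₁ = 1.667 × 62.16 = 103.6.
Round up: n₁ = 104, giving n₂ = 1.5 × 104 = 156.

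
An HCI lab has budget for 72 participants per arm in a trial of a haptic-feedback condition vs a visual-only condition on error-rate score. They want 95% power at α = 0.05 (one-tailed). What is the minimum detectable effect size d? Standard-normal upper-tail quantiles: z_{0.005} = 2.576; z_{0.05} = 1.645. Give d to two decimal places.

d_min ≈ 0.55

For two independent groups of n = 72 each: d_min = (z_{α} + z_β)·√(2/n).
z-sum = 1.645 + 1.645 = 3.290.
d_min = 3.290 × √(2/72) = 3.290 × 0.1667 = 0.548.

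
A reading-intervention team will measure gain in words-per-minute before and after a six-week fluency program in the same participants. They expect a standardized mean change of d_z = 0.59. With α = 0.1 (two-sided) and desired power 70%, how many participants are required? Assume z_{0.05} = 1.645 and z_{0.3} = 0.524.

For a paired (one-sample on differences) test: n = ((z_{α/2} + z_β) / d)².
z_{α/2} + z_β = 1.645 + 0.524 = 2.169.
n = (2.169 / 0.59)² = 3.676² = 13.51.
Round up.

n = 14 pairs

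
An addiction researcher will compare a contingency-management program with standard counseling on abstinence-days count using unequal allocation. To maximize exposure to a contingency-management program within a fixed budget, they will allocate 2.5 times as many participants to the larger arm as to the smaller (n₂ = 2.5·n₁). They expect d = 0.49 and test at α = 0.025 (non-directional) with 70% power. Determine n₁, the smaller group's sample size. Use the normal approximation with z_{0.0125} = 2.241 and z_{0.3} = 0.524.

n₁ = 45

With allocation ratio k = n₂/n₁ = 2.5, Var(x̄₁−x̄₂) = σ²(1/n₁ + 1/(k·n₁)) = σ²·(k+1)/(k·n₁).
So n₁ = (1 + 1/k)·((z_{α/2} + z_β)/d)² = 1.400 × (2.765/0.49)².
n₁ = 1.400 × 31.84 = 44.6.
Round up: n₁ = 45, giving n₂ = ⌈2.5 × 45⌉ = ⌈112.5⌉ = 113.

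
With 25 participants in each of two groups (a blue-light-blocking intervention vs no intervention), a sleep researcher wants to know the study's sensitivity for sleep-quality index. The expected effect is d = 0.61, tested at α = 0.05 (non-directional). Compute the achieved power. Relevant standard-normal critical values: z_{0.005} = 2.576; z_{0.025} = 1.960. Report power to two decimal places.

For two equal groups, power = Φ(d·√(n/2) − z_{α/2}).
d·√(n/2) = 0.61 × √(25/2) = 0.61 × 3.536 = 2.157.
z_β = 2.157 − 1.960 = 0.197.
Power = Φ(0.197) = 0.578.

power ≈ 0.58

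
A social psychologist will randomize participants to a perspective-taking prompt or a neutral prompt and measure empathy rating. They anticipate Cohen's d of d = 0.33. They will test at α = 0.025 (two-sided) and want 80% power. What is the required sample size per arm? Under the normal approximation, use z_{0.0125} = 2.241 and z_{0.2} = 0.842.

For two independent groups with equal n: n = 2·((z_{α/2} + z_β) / d)².
z_{α/2} + z_β = 2.241 + 0.842 = 3.083.
n = 2 × (3.083 / 0.33)² = 2 × 9.342² = 2 × 87.28 = 174.6.
Round up to the next whole participant.

n = 175 per group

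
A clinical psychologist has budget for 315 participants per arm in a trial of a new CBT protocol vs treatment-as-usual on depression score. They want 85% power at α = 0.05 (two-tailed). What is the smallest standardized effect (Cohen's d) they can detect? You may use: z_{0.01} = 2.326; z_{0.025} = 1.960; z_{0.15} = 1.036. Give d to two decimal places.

d_min ≈ 0.24

For two independent groups of n = 315 each: d_min = (z_{α/2} + z_β)·√(2/n).
z-sum = 1.960 + 1.036 = 2.996.
d_min = 2.996 × √(2/315) = 2.996 × 0.0797 = 0.239.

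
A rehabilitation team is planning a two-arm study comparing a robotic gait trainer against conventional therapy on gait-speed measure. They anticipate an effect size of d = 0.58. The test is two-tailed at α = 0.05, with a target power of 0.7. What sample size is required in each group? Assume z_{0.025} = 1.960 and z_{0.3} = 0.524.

n = 37 per group

For two independent groups with equal n: n = 2·((z_{α/2} + z_β) / d)².
z_{α/2} + z_β = 1.960 + 0.524 = 2.484.
n = 2 × (2.484 / 0.58)² = 2 × 4.283² = 2 × 18.34 = 36.7.
Round up to the next whole participant.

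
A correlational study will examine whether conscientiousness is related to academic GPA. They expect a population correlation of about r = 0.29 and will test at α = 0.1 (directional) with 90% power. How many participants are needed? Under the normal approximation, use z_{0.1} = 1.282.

n = 77

Fisher's z: C = ½·ln((1+r)/(1−r)) = ½·ln(1.8169) = 0.2986.
n = ((z_{α} + z_β)/C)² + 3.
(1.282 + 1.282) / 0.2986 = 2.564 / 0.2986 = 8.587.
n = 8.587² + 3 = 73.73 + 3 = 76.7.
Round up.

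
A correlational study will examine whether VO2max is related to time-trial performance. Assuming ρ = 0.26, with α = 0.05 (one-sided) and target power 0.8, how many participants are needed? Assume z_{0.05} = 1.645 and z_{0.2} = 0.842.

n = 91

Fisher's z: C = ½·ln((1+r)/(1−r)) = ½·ln(1.7027) = 0.2661.
n = ((z_{α} + z_β)/C)² + 3.
(1.645 + 0.842) / 0.2661 = 2.487 / 0.2661 = 9.346.
n = 9.346² + 3 = 87.35 + 3 = 90.3.
Round up.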